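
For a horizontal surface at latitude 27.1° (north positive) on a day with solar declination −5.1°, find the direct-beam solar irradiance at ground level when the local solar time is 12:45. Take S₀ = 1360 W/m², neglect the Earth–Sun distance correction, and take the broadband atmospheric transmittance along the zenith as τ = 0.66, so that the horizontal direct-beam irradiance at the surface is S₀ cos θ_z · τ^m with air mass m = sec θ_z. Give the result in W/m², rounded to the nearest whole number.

683 W/m²

Hour angle H = 15° × (12.75 − 12) = 11.25°.
With φ = 27.1°, δ = -5.1°, H = 11.25°: sin φ sin δ = -0.0405, cos φ cos δ cos H = 0.8697, so cos θ_z = 0.8292.
Air mass m = 1/cos θ_z = 1/0.8292 = 1.206; τ^m = 0.66^1.206 = 0.6059.
Surface direct beam = 1360 × 0.8292 × 0.6059 = 683.28 W/m².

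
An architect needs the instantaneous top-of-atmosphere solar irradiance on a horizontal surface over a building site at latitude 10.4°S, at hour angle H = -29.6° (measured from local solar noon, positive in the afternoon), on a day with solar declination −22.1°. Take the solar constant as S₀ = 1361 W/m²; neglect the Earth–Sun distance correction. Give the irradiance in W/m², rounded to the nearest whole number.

cos θ_z = sin(-10.4°) sin(-22.1°) + cos(-10.4°) cos(-22.1°) cos(-29.60°) = 0.0679 + 0.7924 = 0.8603.
Top-of-atmosphere irradiance = S₀ cos θ_z = 1361 × 0.8603 = 1170.87 W/m².

1171 W/m²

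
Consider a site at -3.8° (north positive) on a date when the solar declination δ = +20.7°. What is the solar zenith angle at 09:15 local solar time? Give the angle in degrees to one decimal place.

Hour angle H = 15° × (9.25 − 12) = -41.25°.
cos θ_z = sin(-3.8°) sin(20.7°) + cos(-3.8°) cos(20.7°) cos(-41.25°) = -0.0234 + 0.7018 = 0.6784.
θ_z = arccos(0.6784) = 47.28°.

47.3°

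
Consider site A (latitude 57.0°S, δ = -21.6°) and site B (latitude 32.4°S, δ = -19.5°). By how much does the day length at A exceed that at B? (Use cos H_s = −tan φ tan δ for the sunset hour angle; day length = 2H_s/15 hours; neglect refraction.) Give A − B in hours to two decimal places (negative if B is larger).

+3.28 h

A: H_s = arccos(−tan -57.0° · tan -21.6°) = 127.57°, so 2H_s/15 = 17.0093 h.
B: H_s = arccos(−tan -32.4° · tan -19.5°) = 102.99°, so 2H_s/15 = 13.7320 h.
A − B = 17.0093 − 13.7320 = 3.2773 h.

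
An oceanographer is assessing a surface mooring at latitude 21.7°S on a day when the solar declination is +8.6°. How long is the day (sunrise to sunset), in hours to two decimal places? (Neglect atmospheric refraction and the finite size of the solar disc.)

The sunset hour angle satisfies cos H_s = −tan φ tan δ = 0.0602, giving H_s = 86.55°.
Day length = 2 H_s / 15° h⁻¹ = 173.10° / 15 = 11.540 h.

11.54 hours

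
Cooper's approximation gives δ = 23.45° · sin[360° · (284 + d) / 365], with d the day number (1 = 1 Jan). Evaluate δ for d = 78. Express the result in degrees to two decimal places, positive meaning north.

360 × (284 + 78) / 365 = 357.041°; sin(357.041°) = -0.0516.
δ = 23.45 × -0.0516 = -1.210° ≈ -1.21°.

-1.21°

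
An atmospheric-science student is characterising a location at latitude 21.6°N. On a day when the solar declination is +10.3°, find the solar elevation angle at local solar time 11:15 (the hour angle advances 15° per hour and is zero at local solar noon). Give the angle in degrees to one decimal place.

74.4°

Hour angle H = 15° × (11.25 − 12) = -11.25°.
With φ = 21.6°, δ = 10.3°, H = -11.25°: sin φ sin δ = 0.0658, cos φ cos δ cos H = 0.8972, so cos θ_z = 0.9630.
θ_z = arccos(0.9630) = 15.63°, so the elevation is 90° − 15.63° = 74.37°.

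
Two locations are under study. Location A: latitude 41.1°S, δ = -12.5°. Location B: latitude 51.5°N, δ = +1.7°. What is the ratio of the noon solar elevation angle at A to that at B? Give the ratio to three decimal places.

A: 90° − |-41.1 − (-12.5)| = 61.40°.
B: 90° − |51.5 − (1.7)| = 40.20°.
Ratio A/B = 61.4000 / 40.2000 = 1.5274.

1.527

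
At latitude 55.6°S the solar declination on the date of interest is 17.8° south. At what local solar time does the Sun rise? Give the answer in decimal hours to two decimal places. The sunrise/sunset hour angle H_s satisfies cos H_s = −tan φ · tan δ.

4.14 h

The sunset hour angle satisfies cos H_s = −tan φ tan δ = -0.4689, giving H_s = 117.96°.
Sunrise is at 12 − H_s/15 = 12 − 7.864 = 4.136 h local solar time.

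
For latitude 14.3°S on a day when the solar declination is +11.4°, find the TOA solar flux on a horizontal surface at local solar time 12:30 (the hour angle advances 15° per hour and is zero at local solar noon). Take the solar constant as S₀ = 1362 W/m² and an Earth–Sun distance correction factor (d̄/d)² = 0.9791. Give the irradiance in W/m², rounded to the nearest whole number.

Hour angle H = 15° × (12.5 − 12) = 7.50°.
cos θ_z = sin φ sin δ + cos φ cos δ cos H = (-0.2470)(0.1977) + (0.9690)(0.9803)(0.9914) = 0.8929.
Top-of-atmosphere irradiance = S₀ (d̄/d)² cos θ_z = 1362 × 0.9791 × 0.8929 = 1190.71 W/m².

1191 W/m²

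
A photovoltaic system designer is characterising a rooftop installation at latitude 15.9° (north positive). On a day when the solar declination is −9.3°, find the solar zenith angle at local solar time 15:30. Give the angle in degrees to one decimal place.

57.8°

Hour angle H = 15° × (15.5 − 12) = 52.50°.
cos θ_z = sin φ sin δ + cos φ cos δ cos H = (0.2740)(-0.1616) + (0.9617)(0.9869)(0.6088) = 0.5335.
θ_z = arccos(0.5335) = 57.76°.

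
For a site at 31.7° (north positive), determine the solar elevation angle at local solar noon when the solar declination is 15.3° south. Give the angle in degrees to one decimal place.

43.0°

At local solar noon the hour angle is zero, so the elevation is 90° − |φ − δ| = 90° − |31.7° − (-15.3°)| = 90° − 47.0° = 43.0°.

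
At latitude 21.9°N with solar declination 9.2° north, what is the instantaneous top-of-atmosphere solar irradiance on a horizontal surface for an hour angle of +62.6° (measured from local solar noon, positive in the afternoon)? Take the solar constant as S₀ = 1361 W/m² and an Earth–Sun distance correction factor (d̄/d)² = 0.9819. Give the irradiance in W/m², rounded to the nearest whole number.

cos θ_z = sin φ sin δ + cos φ cos δ cos H = (0.3730)(0.1599) + (0.9278)(0.9871)(0.4602) = 0.4811.
Top-of-atmosphere irradiance = S₀ (d̄/d)² cos θ_z = 1361 × 0.9819 × 0.4811 = 642.93 W/m².

643 W/m²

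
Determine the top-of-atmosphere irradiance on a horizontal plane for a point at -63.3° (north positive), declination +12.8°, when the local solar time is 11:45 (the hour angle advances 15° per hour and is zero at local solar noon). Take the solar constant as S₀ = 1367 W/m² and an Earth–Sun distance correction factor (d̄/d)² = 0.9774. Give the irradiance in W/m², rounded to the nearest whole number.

Hour angle H = 15° × (11.75 − 12) = -3.75°.
With φ = -63.3°, δ = 12.8°, H = -3.75°: sin φ sin δ = -0.1979, cos φ cos δ cos H = 0.4372, so cos θ_z = 0.2393.
Top-of-atmosphere irradiance = S₀ (d̄/d)² cos θ_z = 1367 × 0.9774 × 0.2393 = 319.73 W/m².

320 W/m²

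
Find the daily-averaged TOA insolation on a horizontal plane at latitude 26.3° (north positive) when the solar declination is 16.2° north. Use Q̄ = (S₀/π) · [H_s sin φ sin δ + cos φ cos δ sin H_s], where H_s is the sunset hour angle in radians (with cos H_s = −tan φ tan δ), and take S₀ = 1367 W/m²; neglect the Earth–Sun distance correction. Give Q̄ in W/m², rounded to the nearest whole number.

463 W/m²

The sunset hour angle satisfies cos H_s = −tan φ tan δ = -0.1436, giving H_s = 98.26°. In radians, H_s = 1.7150.
H_s sin φ sin δ = 1.7150 × 0.4431 × 0.2790 = 0.2120.
cos φ cos δ sin H_s = 0.8965 × 0.9603 × 0.9896 = 0.8520.
Q̄ = (1367/π) × (0.2120 + 0.8520) = 435.13 × 1.0640 = 462.98 W/m².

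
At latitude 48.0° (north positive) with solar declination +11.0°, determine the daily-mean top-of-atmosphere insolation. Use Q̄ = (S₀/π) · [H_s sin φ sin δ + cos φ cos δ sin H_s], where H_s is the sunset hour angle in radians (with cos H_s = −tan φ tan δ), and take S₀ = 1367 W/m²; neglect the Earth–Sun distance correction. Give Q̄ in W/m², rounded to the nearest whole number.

389 W/m²

The sunset hour angle satisfies cos H_s = −tan φ tan δ = -0.2159, giving H_s = 102.47°. In radians, H_s = 1.7884.
H_s sin φ sin δ = 1.7884 × 0.7431 × 0.1908 = 0.2536.
cos φ cos δ sin H_s = 0.6691 × 0.9816 × 0.9764 = 0.6413.
Q̄ = (1367/π) × (0.2536 + 0.6413) = 435.13 × 0.8949 = 389.40 W/m².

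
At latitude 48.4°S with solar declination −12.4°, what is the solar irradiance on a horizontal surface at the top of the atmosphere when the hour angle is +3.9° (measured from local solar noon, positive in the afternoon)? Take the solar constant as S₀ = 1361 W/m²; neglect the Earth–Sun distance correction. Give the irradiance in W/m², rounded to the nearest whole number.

cos θ_z = sin φ sin δ + cos φ cos δ cos H = (-0.7478)(-0.2147) + (0.6639)(0.9767)(0.9977) = 0.8075.
Top-of-atmosphere irradiance = S₀ cos θ_z = 1361 × 0.8075 = 1099.01 W/m².

1099 W/m²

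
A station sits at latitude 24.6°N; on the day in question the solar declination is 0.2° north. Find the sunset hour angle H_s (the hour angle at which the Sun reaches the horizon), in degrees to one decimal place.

−tan φ tan δ = −(0.4578)(0.0035) = -0.0016; H_s = arccos(-0.0016) = 90.09°.

90.1°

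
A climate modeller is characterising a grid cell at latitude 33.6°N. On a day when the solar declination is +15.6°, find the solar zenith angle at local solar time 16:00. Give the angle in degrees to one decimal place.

56.6°

Hour angle H = 15° × (16 − 12) = 60.00°.
With φ = 33.6°, δ = 15.6°, H = 60.00°: sin φ sin δ = 0.1488, cos φ cos δ cos H = 0.4011, so cos θ_z = 0.5499.
θ_z = arccos(0.5499) = 56.64°.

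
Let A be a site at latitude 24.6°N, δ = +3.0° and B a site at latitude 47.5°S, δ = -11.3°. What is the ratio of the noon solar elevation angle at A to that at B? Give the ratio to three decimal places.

1.271

A: 90° − |24.6 − (3.0)| = 68.40°.
B: 90° − |-47.5 − (-11.3)| = 53.80°.
Ratio A/B = 68.4000 / 53.8000 = 1.2714.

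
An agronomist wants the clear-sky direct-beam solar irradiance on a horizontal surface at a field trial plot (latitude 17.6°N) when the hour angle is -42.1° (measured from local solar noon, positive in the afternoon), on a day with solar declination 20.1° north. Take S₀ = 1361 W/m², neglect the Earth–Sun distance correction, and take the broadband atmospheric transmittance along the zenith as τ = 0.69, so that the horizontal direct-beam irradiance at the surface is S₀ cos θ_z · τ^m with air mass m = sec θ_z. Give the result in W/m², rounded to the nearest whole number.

645 W/m²

cos θ_z = sin φ sin δ + cos φ cos δ cos H = (0.3024)(0.3437) + (0.9532)(0.9391)(0.7420) = 0.7681.
Air mass m = 1/cos θ_z = 1/0.7681 = 1.302; τ^m = 0.69^1.302 = 0.6169.
Surface direct beam = 1361 × 0.7681 × 0.6169 = 644.90 W/m².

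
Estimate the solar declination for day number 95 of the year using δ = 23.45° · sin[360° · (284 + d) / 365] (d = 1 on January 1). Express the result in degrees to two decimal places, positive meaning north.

360 × (284 + 95) / 365 = 373.808°; sin(373.808°) = 0.2387.
δ = 23.45 × 0.2387 = 5.598° ≈ +5.60°.

+5.60°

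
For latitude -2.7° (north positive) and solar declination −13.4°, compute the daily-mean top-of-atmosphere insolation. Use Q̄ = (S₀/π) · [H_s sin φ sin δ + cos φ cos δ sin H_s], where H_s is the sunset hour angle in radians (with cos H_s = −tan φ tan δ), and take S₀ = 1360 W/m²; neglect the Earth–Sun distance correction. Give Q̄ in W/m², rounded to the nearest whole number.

428 W/m²

−tan φ tan δ = −(-0.0472)(-0.2382) = -0.0112; H_s = arccos(-0.0112) = 90.64°. In radians, H_s = 1.5820.
H_s sin φ sin δ = 1.5820 × -0.0471 × -0.2317 = 0.0173.
cos φ cos δ sin H_s = 0.9989 × 0.9728 × 0.9999 = 0.9716.
Q̄ = (1360/π) × (0.0173 + 0.9716) = 432.90 × 0.9889 = 428.09 W/m².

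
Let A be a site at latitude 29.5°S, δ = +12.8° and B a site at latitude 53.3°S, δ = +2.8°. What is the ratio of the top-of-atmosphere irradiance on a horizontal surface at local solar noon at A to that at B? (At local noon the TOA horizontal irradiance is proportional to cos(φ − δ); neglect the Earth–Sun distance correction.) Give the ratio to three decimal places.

1.326

A: cos θ_z = cos(-29.5° − (12.8°)) = 0.7396.
B: cos θ_z = cos(-53.3° − (2.8°)) = 0.5577.
Ratio A/B = 0.7396 / 0.5577 = 1.3262.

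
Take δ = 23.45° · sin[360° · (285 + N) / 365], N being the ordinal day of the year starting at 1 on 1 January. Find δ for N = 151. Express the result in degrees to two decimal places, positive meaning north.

360 × (285 + 151) / 365 = 430.027°; sin(430.027°) = 0.9399.
δ = 23.45 × 0.9399 = 22.041° ≈ +22.04°.

+22.04°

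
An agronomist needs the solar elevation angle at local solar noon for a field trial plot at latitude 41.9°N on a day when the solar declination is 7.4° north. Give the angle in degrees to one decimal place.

55.5°

At local solar noon the hour angle is zero, so the elevation is 90° − |φ − δ| = 90° − |41.9° − (7.4°)| = 90° − 34.5° = 55.5°.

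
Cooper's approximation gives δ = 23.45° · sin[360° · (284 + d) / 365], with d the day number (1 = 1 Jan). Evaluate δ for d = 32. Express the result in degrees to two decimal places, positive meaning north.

-17.52°

360 × (284 + 32) / 365 = 311.671°; sin(311.671°) = -0.7470.
δ = 23.45 × -0.7470 = -17.517° ≈ -17.52°.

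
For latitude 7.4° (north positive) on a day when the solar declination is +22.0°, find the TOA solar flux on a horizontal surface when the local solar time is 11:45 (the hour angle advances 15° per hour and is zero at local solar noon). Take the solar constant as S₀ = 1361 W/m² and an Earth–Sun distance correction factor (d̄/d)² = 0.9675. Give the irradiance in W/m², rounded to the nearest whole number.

1272 W/m²

Hour angle H = 15° × (11.75 − 12) = -3.75°.
With φ = 7.4°, δ = 22.0°, H = -3.75°: sin φ sin δ = 0.0482, cos φ cos δ cos H = 0.9175, so cos θ_z = 0.9657.
Top-of-atmosphere irradiance = S₀ (d̄/d)² cos θ_z = 1361 × 0.9675 × 0.9657 = 1271.60 W/m².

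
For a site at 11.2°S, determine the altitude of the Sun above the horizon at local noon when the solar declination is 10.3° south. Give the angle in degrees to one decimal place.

At local solar noon the hour angle is zero, so the elevation is 90° − |φ − δ| = 90° − |-11.2° − (-10.3°)| = 90° − 0.9° = 89.1°.

89.1°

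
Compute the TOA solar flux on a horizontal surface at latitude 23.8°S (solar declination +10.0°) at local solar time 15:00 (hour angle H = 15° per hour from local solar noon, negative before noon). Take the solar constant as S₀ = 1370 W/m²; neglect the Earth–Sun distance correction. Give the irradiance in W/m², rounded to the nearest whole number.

Hour angle H = 15° × (15 − 12) = 45.00°.
cos θ_z = sin φ sin δ + cos φ cos δ cos H = (-0.4035)(0.1736) + (0.9150)(0.9848)(0.7071) = 0.5671.
Top-of-atmosphere irradiance = S₀ cos θ_z = 1370 × 0.5671 = 776.93 W/m².

777 W/m²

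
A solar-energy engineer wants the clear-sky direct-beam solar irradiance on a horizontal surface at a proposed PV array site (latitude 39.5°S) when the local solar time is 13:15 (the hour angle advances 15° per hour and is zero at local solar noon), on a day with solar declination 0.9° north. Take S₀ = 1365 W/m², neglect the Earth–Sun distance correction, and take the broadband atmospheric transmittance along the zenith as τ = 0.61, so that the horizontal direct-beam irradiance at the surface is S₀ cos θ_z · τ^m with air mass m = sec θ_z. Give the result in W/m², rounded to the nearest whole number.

495 W/m²

Hour angle H = 15° × (13.25 − 12) = 18.75°.
cos θ_z = sin(-39.5°) sin(0.9°) + cos(-39.5°) cos(0.9°) cos(18.75°) = -0.0100 + 0.7306 = 0.7206.
Air mass m = 1/cos θ_z = 1/0.7206 = 1.388; τ^m = 0.61^1.388 = 0.5035.
Surface direct beam = 1365 × 0.7206 × 0.5035 = 495.25 W/m².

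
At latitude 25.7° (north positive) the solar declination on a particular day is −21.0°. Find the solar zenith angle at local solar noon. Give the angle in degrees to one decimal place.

At local solar noon the hour angle is zero, so the zenith angle is |φ − δ| = |25.7° − (-21.0°)| = 46.7°.

46.7°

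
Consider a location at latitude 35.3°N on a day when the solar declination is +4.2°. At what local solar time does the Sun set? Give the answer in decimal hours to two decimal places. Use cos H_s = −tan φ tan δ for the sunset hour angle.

The sunset hour angle satisfies cos H_s = −tan φ tan δ = -0.0520, giving H_s = 92.98°.
Sunset is at 12 + H_s/15 = 12 + 6.199 = 18.199 h local solar time.

18.20 h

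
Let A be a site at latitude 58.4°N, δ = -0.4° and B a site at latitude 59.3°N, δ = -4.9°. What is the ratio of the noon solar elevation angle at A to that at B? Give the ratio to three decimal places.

A: 90° − |58.4 − (-0.4)| = 31.20°.
B: 90° − |59.3 − (-4.9)| = 25.80°.
Ratio A/B = 31.2000 / 25.8000 = 1.2093.

1.209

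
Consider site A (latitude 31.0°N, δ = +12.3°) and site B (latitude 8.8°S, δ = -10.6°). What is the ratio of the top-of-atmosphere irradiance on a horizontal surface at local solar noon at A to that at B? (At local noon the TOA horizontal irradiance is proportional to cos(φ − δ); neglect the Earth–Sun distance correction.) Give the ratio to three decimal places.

A: cos θ_z = cos(31.0° − (12.3°)) = 0.9472.
B: cos θ_z = cos(-8.8° − (-10.6°)) = 0.9995.
Ratio A/B = 0.9472 / 0.9995 = 0.9477.

0.948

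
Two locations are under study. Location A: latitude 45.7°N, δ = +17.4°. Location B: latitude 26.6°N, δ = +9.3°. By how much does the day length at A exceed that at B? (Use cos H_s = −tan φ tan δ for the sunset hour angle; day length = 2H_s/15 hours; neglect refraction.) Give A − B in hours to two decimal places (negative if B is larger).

+1.87 h

A: H_s = arccos(−tan 45.7° · tan 17.4°) = 108.73°, so 2H_s/15 = 14.4973 h.
B: H_s = arccos(−tan 26.6° · tan 9.3°) = 94.70°, so 2H_s/15 = 12.6267 h.
A − B = 14.4973 − 12.6267 = 1.8706 h.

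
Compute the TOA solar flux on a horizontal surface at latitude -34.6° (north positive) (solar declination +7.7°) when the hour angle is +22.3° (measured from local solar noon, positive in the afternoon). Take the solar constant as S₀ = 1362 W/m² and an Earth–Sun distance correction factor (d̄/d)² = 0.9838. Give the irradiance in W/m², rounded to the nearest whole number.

cos θ_z = sin(-34.6°) sin(7.7°) + cos(-34.6°) cos(7.7°) cos(22.30°) = -0.0761 + 0.7547 = 0.6786.
Top-of-atmosphere irradiance = S₀ (d̄/d)² cos θ_z = 1362 × 0.9838 × 0.6786 = 909.28 W/m².

909 W/m²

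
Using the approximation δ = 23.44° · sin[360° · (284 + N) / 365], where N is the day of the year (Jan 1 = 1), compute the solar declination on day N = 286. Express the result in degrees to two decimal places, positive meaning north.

-8.85°

360 × (284 + 286) / 365 = 562.192°; sin(562.192°) = -0.3777.
δ = 23.44 × -0.3777 = -8.853° ≈ -8.85°.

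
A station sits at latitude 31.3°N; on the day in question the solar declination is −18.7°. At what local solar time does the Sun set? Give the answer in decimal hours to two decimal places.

17.21 h

−tan φ tan δ = −(0.6080)(-0.3385) = 0.2058; H_s = arccos(0.2058) = 78.12°.
Sunset is at 12 + H_s/15 = 12 + 5.208 = 17.208 h local solar time.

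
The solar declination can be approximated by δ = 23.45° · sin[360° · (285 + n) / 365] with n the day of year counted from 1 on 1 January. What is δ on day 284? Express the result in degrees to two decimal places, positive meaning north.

360 × (285 + 284) / 365 = 561.205°; sin(561.205°) = -0.3617.
δ = 23.45 × -0.3617 = -8.482° ≈ -8.48°.

-8.48°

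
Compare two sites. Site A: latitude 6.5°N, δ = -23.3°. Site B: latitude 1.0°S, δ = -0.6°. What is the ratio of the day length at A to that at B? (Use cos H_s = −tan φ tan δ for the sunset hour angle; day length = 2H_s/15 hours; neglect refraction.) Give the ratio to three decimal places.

A: H_s = arccos(−tan 6.5° · tan -23.3°) = 87.19°, so 2H_s/15 = 11.6253 h.
B: H_s = arccos(−tan -1.0° · tan -0.6°) = 90.01°, so 2H_s/15 = 12.0013 h.
Ratio A/B = 11.6253 / 12.0013 = 0.9687.

0.969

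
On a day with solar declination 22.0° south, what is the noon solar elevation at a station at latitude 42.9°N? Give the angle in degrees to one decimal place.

At local solar noon the hour angle is zero, so the elevation is 90° − |φ − δ| = 90° − |42.9° − (-22.0°)| = 90° − 64.9° = 25.1°.

25.1°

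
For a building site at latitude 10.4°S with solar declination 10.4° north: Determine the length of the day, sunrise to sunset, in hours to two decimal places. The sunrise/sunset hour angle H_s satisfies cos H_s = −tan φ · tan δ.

cos H_s = −tan(-10.4°) · tan(10.4°) = 0.0337, so H_s = arccos(0.0337) = 88.07°.
Day length = 2 H_s / 15° h⁻¹ = 176.14° / 15 = 11.743 h.

11.74 hours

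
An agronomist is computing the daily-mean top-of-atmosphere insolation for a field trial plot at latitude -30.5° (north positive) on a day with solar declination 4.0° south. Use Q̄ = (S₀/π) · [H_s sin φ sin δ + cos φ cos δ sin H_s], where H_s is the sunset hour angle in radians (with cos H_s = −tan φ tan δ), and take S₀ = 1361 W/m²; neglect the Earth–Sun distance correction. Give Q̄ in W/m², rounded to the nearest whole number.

−tan φ tan δ = −(-0.5890)(-0.0699) = -0.0412; H_s = arccos(-0.0412) = 92.36°. In radians, H_s = 1.6120.
H_s sin φ sin δ = 1.6120 × -0.5075 × -0.0698 = 0.0571.
cos φ cos δ sin H_s = 0.8616 × 0.9976 × 0.9992 = 0.8588.
Q̄ = (1361/π) × (0.0571 + 0.8588) = 433.22 × 0.9159 = 396.79 W/m².

397 W/m²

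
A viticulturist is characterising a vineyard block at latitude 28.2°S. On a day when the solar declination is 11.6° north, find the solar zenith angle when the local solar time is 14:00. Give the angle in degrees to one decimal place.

49.3°

Hour angle H = 15° × (14 − 12) = 30.00°.
cos θ_z = sin(-28.2°) sin(11.6°) + cos(-28.2°) cos(11.6°) cos(30.00°) = -0.0950 + 0.7476 = 0.6526.
θ_z = arccos(0.6526) = 49.26°.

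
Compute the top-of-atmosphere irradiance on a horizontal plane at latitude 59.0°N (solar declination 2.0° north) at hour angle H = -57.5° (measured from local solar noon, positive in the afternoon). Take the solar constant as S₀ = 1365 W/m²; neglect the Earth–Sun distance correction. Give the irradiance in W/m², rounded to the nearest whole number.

418 W/m²

With φ = 59.0°, δ = 2.0°, H = -57.50°: sin φ sin δ = 0.0299, cos φ cos δ cos H = 0.2766, so cos θ_z = 0.3065.
Top-of-atmosphere irradiance = S₀ cos θ_z = 1365 × 0.3065 = 418.37 W/m².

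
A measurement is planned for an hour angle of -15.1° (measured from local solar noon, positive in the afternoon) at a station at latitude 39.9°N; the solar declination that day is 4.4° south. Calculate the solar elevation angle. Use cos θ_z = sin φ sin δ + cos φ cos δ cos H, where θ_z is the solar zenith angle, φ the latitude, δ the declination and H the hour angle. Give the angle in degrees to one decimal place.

cos θ_z = sin φ sin δ + cos φ cos δ cos H = (0.6414)(-0.0767) + (0.7672)(0.9971)(0.9655) = 0.6894.
θ_z = arccos(0.6894) = 46.42°, so the elevation is 90° − 46.42° = 43.58°.

43.6°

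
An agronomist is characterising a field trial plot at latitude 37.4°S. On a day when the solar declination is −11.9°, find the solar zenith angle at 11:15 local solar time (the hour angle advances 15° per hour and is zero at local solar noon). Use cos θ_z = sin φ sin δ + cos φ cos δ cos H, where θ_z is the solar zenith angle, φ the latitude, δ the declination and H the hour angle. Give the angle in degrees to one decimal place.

Hour angle H = 15° × (11.25 − 12) = -11.25°.
cos θ_z = sin(-37.4°) sin(-11.9°) + cos(-37.4°) cos(-11.9°) cos(-11.25°) = 0.1252 + 0.7624 = 0.8876.
θ_z = arccos(0.8876) = 27.43°.

27.4°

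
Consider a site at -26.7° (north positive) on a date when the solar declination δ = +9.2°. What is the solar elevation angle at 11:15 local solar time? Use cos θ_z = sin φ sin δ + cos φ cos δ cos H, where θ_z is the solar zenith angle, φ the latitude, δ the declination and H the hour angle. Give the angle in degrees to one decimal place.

52.5°

Hour angle H = 15° × (11.25 − 12) = -11.25°.
With φ = -26.7°, δ = 9.2°, H = -11.25°: sin φ sin δ = -0.0718, cos φ cos δ cos H = 0.8649, so cos θ_z = 0.7931.
θ_z = arccos(0.7931) = 37.52°, so the elevation is 90° − 37.52° = 52.48°.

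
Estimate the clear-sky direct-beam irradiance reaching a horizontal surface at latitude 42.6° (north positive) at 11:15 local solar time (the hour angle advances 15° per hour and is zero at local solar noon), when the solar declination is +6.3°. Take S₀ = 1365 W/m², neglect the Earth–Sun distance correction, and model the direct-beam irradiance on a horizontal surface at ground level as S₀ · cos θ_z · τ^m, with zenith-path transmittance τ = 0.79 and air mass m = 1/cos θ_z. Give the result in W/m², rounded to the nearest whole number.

803 W/m²

Hour angle H = 15° × (11.25 − 12) = -11.25°.
cos θ_z = sin(42.6°) sin(6.3°) + cos(42.6°) cos(6.3°) cos(-11.25°) = 0.0743 + 0.7176 = 0.7919.
Air mass m = 1/cos θ_z = 1/0.7919 = 1.263; τ^m = 0.79^1.263 = 0.7425.
Surface direct beam = 1365 × 0.7919 × 0.7425 = 802.60 W/m².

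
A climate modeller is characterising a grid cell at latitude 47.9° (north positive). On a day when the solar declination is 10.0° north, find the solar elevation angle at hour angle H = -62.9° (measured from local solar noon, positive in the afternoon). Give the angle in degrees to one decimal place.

25.4°

cos θ_z = sin(47.9°) sin(10.0°) + cos(47.9°) cos(10.0°) cos(-62.90°) = 0.1288 + 0.3008 = 0.4296.
θ_z = arccos(0.4296) = 64.56°, so the elevation is 90° − 64.56° = 25.44°.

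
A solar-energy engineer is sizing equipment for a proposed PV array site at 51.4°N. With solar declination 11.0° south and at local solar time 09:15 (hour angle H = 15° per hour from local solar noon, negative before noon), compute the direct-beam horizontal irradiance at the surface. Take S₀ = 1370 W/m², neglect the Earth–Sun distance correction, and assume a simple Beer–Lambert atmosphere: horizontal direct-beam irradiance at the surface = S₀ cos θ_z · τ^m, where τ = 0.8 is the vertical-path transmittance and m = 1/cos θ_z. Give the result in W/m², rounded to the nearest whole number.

208 W/m²

Hour angle H = 15° × (9.25 − 12) = -41.25°.
With φ = 51.4°, δ = -11.0°, H = -41.25°: sin φ sin δ = -0.1491, cos φ cos δ cos H = 0.4604, so cos θ_z = 0.3113.
Air mass m = 1/cos θ_z = 1/0.3113 = 3.212; τ^m = 0.8^3.212 = 0.4883.
Surface direct beam = 1370 × 0.3113 × 0.4883 = 208.25 W/m².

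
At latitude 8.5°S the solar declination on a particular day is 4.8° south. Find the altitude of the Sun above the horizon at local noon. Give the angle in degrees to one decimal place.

86.3°

At local solar noon the hour angle is zero, so the elevation is 90° − |φ − δ| = 90° − |-8.5° − (-4.8°)| = 90° − 3.7° = 86.3°.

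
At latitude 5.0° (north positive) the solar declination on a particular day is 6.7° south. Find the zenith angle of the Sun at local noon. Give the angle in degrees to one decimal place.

At local solar noon the hour angle is zero, so the zenith angle is |φ − δ| = |5.0° − (-6.7°)| = 11.7°.

11.7°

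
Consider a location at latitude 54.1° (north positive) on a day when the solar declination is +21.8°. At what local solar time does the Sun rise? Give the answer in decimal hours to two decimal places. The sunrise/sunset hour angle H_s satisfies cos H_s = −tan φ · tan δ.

cos H_s = −tan(54.1°) · tan(21.8°) = -0.5525, so H_s = arccos(-0.5525) = 123.54°.
Sunrise is at 12 − H_s/15 = 12 − 8.236 = 3.764 h local solar time.

3.76 h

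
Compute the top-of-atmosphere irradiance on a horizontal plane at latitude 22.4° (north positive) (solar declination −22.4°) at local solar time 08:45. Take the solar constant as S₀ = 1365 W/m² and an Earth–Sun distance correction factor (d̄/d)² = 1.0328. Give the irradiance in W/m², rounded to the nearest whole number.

Hour angle H = 15° × (8.75 − 12) = -48.75°.
cos θ_z = sin(22.4°) sin(-22.4°) + cos(22.4°) cos(-22.4°) cos(-48.75°) = -0.1452 + 0.5636 = 0.4184.
Top-of-atmosphere irradiance = S₀ (d̄/d)² cos θ_z = 1365 × 1.0328 × 0.4184 = 589.85 W/m².

590 W/m²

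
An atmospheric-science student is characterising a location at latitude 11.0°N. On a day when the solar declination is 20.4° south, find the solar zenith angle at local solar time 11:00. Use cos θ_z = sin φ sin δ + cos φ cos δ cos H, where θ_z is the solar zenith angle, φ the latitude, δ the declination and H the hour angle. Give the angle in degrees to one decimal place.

34.7°

Hour angle H = 15° × (11 − 12) = -15.00°.
cos θ_z = sin(11.0°) sin(-20.4°) + cos(11.0°) cos(-20.4°) cos(-15.00°) = -0.0665 + 0.8887 = 0.8222.
θ_z = arccos(0.8222) = 34.69°.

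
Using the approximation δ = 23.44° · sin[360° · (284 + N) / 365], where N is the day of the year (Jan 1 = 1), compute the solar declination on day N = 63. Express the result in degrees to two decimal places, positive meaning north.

-7.15°

360 × (284 + 63) / 365 = 342.247°; sin(342.247°) = -0.3049.
δ = 23.44 × -0.3049 = -7.147° ≈ -7.15°.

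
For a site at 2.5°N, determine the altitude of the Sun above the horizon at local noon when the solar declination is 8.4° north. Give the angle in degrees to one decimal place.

At local solar noon the hour angle is zero, so the elevation is 90° − |φ − δ| = 90° − |2.5° − (8.4°)| = 90° − 5.9° = 84.1°.

84.1°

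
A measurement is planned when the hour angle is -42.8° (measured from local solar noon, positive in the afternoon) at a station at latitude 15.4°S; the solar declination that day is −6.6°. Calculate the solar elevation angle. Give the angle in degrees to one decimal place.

With φ = -15.4°, δ = -6.6°, H = -42.80°: sin φ sin δ = 0.0305, cos φ cos δ cos H = 0.7027, so cos θ_z = 0.7332.
θ_z = arccos(0.7332) = 42.84°, so the elevation is 90° − 42.84° = 47.16°.

47.2°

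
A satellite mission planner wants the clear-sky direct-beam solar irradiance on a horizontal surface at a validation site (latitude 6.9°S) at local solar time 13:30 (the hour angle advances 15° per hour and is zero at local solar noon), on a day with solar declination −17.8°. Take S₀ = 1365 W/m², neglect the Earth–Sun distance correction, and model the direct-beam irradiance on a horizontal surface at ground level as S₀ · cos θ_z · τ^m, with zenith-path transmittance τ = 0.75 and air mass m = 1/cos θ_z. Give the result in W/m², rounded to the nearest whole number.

Hour angle H = 15° × (13.5 − 12) = 22.50°.
With φ = -6.9°, δ = -17.8°, H = 22.50°: sin φ sin δ = 0.0367, cos φ cos δ cos H = 0.8733, so cos θ_z = 0.9100.
Air mass m = 1/cos θ_z = 1/0.9100 = 1.099; τ^m = 0.75^1.099 = 0.7289.
Surface direct beam = 1365 × 0.9100 × 0.7289 = 905.40 W/m².

905 W/m²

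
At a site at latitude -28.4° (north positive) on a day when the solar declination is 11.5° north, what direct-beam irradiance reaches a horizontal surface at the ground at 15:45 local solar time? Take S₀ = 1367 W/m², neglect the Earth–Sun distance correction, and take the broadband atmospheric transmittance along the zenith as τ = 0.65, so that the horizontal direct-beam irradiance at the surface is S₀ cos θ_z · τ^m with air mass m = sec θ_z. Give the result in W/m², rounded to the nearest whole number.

171 W/m²

Hour angle H = 15° × (15.75 − 12) = 56.25°.
cos θ_z = sin(-28.4°) sin(11.5°) + cos(-28.4°) cos(11.5°) cos(56.25°) = -0.0948 + 0.4789 = 0.3841.
Air mass m = 1/cos θ_z = 1/0.3841 = 2.603; τ^m = 0.65^2.603 = 0.3258.
Surface direct beam = 1367 × 0.3841 × 0.3258 = 171.07 W/m².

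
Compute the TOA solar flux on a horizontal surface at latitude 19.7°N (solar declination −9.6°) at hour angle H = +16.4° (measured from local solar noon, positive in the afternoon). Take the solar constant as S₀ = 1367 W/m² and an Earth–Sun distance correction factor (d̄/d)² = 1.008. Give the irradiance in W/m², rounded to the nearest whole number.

1150 W/m²

cos θ_z = sin φ sin δ + cos φ cos δ cos H = (0.3371)(-0.1668) + (0.9415)(0.9860)(0.9593) = 0.8343.
Top-of-atmosphere irradiance = S₀ (d̄/d)² cos θ_z = 1367 × 1.008 × 0.8343 = 1149.61 W/m².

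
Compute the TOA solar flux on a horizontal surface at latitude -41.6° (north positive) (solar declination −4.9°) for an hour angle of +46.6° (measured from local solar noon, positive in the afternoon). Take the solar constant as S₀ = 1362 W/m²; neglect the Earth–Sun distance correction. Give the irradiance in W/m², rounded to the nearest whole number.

774 W/m²

cos θ_z = sin φ sin δ + cos φ cos δ cos H = (-0.6639)(-0.0854) + (0.7478)(0.9963)(0.6871) = 0.5686.
Top-of-atmosphere irradiance = S₀ cos θ_z = 1362 × 0.5686 = 774.43 W/m².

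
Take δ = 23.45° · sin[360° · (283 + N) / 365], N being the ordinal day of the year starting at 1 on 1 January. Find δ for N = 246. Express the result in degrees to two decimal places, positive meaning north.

360 × (283 + 246) / 365 = 521.753°; sin(521.753°) = 0.3131.
δ = 23.45 × 0.3131 = 7.342° ≈ +7.34°.

+7.34°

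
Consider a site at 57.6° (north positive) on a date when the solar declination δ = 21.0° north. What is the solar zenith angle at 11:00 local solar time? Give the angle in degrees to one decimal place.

38.2°

Hour angle H = 15° × (11 − 12) = -15.00°.
cos θ_z = sin(57.6°) sin(21.0°) + cos(57.6°) cos(21.0°) cos(-15.00°) = 0.3026 + 0.4832 = 0.7858.
θ_z = arccos(0.7858) = 38.21°.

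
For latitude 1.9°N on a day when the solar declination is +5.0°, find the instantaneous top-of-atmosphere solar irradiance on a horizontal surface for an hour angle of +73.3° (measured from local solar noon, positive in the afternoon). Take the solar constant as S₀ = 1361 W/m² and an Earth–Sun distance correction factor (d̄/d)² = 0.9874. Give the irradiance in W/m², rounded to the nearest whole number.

388 W/m²

cos θ_z = sin(1.9°) sin(5.0°) + cos(1.9°) cos(5.0°) cos(73.30°) = 0.0029 + 0.2861 = 0.2890.
Top-of-atmosphere irradiance = S₀ (d̄/d)² cos θ_z = 1361 × 0.9874 × 0.2890 = 388.37 W/m².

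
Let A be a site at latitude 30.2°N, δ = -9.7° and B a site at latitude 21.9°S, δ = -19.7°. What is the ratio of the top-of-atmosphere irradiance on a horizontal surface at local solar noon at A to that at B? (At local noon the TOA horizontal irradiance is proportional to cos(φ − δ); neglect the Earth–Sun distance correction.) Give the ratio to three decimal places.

0.768

A: cos θ_z = cos(30.2° − (-9.7°)) = 0.7672.
B: cos θ_z = cos(-21.9° − (-19.7°)) = 0.9993.
Ratio A/B = 0.7672 / 0.9993 = 0.7677.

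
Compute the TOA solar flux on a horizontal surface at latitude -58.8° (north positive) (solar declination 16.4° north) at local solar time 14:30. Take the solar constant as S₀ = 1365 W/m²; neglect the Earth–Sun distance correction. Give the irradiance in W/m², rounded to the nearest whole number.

209 W/m²

Hour angle H = 15° × (14.5 − 12) = 37.50°.
cos θ_z = sin φ sin δ + cos φ cos δ cos H = (-0.8554)(0.2823) + (0.5180)(0.9593)(0.7934) = 0.1528.
Top-of-atmosphere irradiance = S₀ cos θ_z = 1365 × 0.1528 = 208.57 W/m².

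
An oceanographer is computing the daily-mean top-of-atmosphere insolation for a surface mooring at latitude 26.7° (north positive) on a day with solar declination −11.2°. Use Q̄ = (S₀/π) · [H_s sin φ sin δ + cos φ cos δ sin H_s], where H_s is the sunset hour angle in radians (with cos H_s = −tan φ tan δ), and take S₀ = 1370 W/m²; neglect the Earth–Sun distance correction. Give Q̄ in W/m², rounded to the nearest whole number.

cos H_s = −tan(26.7°) · tan(-11.2°) = 0.0996, so H_s = arccos(0.0996) = 84.28°. In radians, H_s = 1.4710.
H_s sin φ sin δ = 1.4710 × 0.4493 × -0.1942 = -0.1284.
cos φ cos δ sin H_s = 0.8934 × 0.9810 × 0.9950 = 0.8720.
Q̄ = (1370/π) × (-0.1284 + 0.8720) = 436.08 × 0.7436 = 324.27 W/m².

324 W/m²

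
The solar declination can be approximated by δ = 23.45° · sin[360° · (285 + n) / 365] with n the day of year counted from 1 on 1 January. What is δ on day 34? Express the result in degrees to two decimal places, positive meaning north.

360 × (285 + 34) / 365 = 314.630°; sin(314.630°) = -0.7117.
δ = 23.45 × -0.7117 = -16.689° ≈ -16.69°.

-16.69°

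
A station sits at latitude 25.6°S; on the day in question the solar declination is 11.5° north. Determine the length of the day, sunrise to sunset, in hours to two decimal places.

11.25 hours

−tan φ tan δ = −(-0.4791)(0.2035) = 0.0975; H_s = arccos(0.0975) = 84.40°.
Day length = 2 H_s / 15° h⁻¹ = 168.80° / 15 = 11.253 h.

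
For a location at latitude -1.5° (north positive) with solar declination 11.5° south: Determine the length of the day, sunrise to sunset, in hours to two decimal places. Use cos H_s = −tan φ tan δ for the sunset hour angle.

The sunset hour angle satisfies cos H_s = −tan φ tan δ = -0.0053, giving H_s = 90.30°.
Day length = 2 H_s / 15° h⁻¹ = 180.60° / 15 = 12.040 h.

12.04 hours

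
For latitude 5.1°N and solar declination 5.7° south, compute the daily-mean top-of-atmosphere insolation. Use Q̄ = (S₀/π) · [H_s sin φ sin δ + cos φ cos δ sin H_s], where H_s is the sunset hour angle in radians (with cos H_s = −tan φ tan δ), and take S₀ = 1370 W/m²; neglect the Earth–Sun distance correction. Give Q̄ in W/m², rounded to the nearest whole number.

426 W/m²

cos H_s = −tan(5.1°) · tan(-5.7°) = 0.0089, so H_s = arccos(0.0089) = 89.49°. In radians, H_s = 1.5619.
H_s sin φ sin δ = 1.5619 × 0.0889 × -0.0993 = -0.0138.
cos φ cos δ sin H_s = 0.9960 × 0.9951 × 1.0000 = 0.9911.
Q̄ = (1370/π) × (-0.0138 + 0.9911) = 436.08 × 0.9773 = 426.18 W/m².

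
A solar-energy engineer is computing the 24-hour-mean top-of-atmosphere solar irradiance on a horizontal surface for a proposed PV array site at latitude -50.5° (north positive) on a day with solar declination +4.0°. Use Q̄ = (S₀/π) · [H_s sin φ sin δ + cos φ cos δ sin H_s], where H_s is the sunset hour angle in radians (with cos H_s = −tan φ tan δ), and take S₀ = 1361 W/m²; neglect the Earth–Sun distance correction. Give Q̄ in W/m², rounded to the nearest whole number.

239 W/m²

cos H_s = −tan(-50.5°) · tan(4.0°) = 0.0848, so H_s = arccos(0.0848) = 85.14°. In radians, H_s = 1.4860.
H_s sin φ sin δ = 1.4860 × -0.7716 × 0.0698 = -0.0800.
cos φ cos δ sin H_s = 0.6361 × 0.9976 × 0.9964 = 0.6323.
Q̄ = (1361/π) × (-0.0800 + 0.6323) = 433.22 × 0.5523 = 239.27 W/m².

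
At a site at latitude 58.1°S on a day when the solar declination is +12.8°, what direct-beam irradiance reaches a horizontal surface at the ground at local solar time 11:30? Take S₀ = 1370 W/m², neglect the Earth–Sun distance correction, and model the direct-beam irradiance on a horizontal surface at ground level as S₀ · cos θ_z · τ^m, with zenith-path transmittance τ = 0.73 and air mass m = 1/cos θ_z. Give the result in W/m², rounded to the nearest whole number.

Hour angle H = 15° × (11.5 − 12) = -7.50°.
With φ = -58.1°, δ = 12.8°, H = -7.50°: sin φ sin δ = -0.1881, cos φ cos δ cos H = 0.5109, so cos θ_z = 0.3228.
Air mass m = 1/cos θ_z = 1/0.3228 = 3.098; τ^m = 0.73^3.098 = 0.3772.
Surface direct beam = 1370 × 0.3228 × 0.3772 = 166.81 W/m².

167 W/m²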